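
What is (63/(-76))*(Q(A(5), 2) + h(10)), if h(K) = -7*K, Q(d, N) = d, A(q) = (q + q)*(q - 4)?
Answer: 945/19 ≈ 49.737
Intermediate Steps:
A(q) = 2*q*(-4 + q) (A(q) = (2*q)*(-4 + q) = 2*q*(-4 + q))
(63/(-76))*(Q(A(5), 2) + h(10)) = (63/(-76))*(2*5*(-4 + 5) - 7*10) = (63*(-1/76))*(2*5*1 - 70) = -63*(10 - 70)/76 = -63/76*(-60) = 945/19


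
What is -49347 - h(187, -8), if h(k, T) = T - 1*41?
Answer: -49298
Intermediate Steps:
h(k, T) = -41 + T (h(k, T) = T - 41 = -41 + T)
-49347 - h(187, -8) = -49347 - (-41 - 8) = -49347 - 1*(-49) = -49347 + 49 = -49298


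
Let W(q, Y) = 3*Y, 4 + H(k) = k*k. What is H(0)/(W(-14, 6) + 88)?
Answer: -2/53 ≈ -0.037736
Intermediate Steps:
H(k) = -4 + k² (H(k) = -4 + k*k = -4 + k²)
H(0)/(W(-14, 6) + 88) = (-4 + 0²)/(3*6 + 88) = (-4 + 0)/(18 + 88) = -4/106 = (1/106)*(-4) = -2/53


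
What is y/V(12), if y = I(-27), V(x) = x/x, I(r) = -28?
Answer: -28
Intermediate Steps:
V(x) = 1
y = -28
y/V(12) = -28/1 = -28*1 = -28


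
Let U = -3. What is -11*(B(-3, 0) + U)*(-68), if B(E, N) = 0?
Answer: -2244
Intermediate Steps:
-11*(B(-3, 0) + U)*(-68) = -11*(0 - 3)*(-68) = -11*(-3)*(-68) = 33*(-68) = -2244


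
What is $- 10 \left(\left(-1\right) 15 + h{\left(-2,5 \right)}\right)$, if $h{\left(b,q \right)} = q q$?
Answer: $-100$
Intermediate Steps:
$h{\left(b,q \right)} = q^{2}$
$- 10 \left(\left(-1\right) 15 + h{\left(-2,5 \right)}\right) = - 10 \left(\left(-1\right) 15 + 5^{2}\right) = - 10 \left(-15 + 25\right) = \left(-10\right) 10 = -100$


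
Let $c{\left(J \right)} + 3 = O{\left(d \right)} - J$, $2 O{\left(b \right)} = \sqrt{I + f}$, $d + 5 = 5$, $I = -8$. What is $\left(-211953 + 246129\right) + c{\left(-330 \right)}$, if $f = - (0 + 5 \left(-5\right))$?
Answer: $34503 + \frac{\sqrt{17}}{2} \approx 34505.0$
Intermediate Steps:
$f = 25$ ($f = - (0 - 25) = \left(-1\right) \left(-25\right) = 25$)
$d = 0$ ($d = -5 + 5 = 0$)
$O{\left(b \right)} = \frac{\sqrt{17}}{2}$ ($O{\left(b \right)} = \frac{\sqrt{-8 + 25}}{2} = \frac{\sqrt{17}}{2}$)
$c{\left(J \right)} = -3 + \frac{\sqrt{17}}{2} - J$ ($c{\left(J \right)} = -3 - \left(J - \frac{\sqrt{17}}{2}\right) = -3 + \frac{\sqrt{17}}{2} - J$)
$\left(-211953 + 246129\right) + c{\left(-330 \right)} = \left(-211953 + 246129\right) - \left(-327 - \frac{\sqrt{17}}{2}\right) = 34176 + \left(-3 + \frac{\sqrt{17}}{2} + 330\right) = 34176 + \left(327 + \frac{\sqrt{17}}{2}\right) = 34503 + \frac{\sqrt{17}}{2}$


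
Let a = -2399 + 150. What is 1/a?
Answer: -1/2249 ≈ -0.00044464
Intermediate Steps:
a = -2249
1/a = 1/(-2249) = -1/2249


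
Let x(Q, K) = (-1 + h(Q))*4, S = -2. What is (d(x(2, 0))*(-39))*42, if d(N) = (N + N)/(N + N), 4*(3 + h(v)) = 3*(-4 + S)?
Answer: -1638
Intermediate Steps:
h(v) = -15/2 (h(v) = -3 + (3*(-4 - 2))/4 = -3 + (3*(-6))/4 = -3 + (¼)*(-18) = -3 - 9/2 = -15/2)
x(Q, K) = -34 (x(Q, K) = (-1 - 15/2)*4 = -17/2*4 = -34)
d(N) = 1 (d(N) = (2*N)/((2*N)) = (2*N)*(1/(2*N)) = 1)
(d(x(2, 0))*(-39))*42 = (1*(-39))*42 = -39*42 = -1638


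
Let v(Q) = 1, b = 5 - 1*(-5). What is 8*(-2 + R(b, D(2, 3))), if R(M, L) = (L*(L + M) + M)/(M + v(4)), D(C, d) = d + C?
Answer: 504/11 ≈ 45.818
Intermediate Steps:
b = 10 (b = 5 + 5 = 10)
D(C, d) = C + d
R(M, L) = (M + L*(L + M))/(1 + M) (R(M, L) = (L*(L + M) + M)/(M + 1) = (M + L*(L + M))/(1 + M))
8*(-2 + R(b, D(2, 3))) = 8*(-2 + (10 + (2 + 3)² + (2 + 3)*10)/(1 + 10)) = 8*(-2 + (10 + 5² + 5*10)/11) = 8*(-2 + (10 + 25 + 50)/11) = 8*(-2 + (1/11)*85) = 8*(-2 + 85/11) = 8*(63/11) = 504/11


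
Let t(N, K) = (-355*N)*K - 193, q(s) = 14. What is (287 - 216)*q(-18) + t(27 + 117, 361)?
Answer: -18453519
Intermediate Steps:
t(N, K) = -193 - 355*K*N (t(N, K) = -355*K*N - 193 = -193 - 355*K*N)
(287 - 216)*q(-18) + t(27 + 117, 361) = (287 - 216)*14 + (-193 - 355*361*(27 + 117)) = 71*14 + (-193 - 355*361*144) = 994 + (-193 - 18454320) = 994 - 18454513 = -18453519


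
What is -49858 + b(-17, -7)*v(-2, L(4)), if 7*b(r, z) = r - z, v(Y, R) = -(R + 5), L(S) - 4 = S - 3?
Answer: -348906/7 ≈ -49844.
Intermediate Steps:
L(S) = 1 + S (L(S) = 4 + (S - 3) = 4 + (-3 + S) = 1 + S)
v(Y, R) = -5 - R (v(Y, R) = -(5 + R) = -5 - R)
b(r, z) = -z/7 + r/7 (b(r, z) = (r - z)/7 = -z/7 + r/7)
-49858 + b(-17, -7)*v(-2, L(4)) = -49858 + (-1/7*(-7) + (1/7)*(-17))*(-5 - (1 + 4)) = -49858 + (1 - 17/7)*(-5 - 1*5) = -49858 - 10*(-5 - 5)/7 = -49858 - 10/7*(-10) = -49858 + 100/7 = -348906/7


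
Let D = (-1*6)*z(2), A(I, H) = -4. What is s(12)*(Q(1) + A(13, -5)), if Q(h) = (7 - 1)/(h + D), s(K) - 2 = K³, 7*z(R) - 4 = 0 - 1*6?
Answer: -58820/19 ≈ -3095.8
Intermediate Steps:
z(R) = -2/7 (z(R) = 4/7 + (0 - 1*6)/7 = 4/7 + (0 - 6)/7 = 4/7 + (⅐)*(-6) = 4/7 - 6/7 = -2/7)
s(K) = 2 + K³
D = 12/7 (D = -1*6*(-2/7) = -6*(-2/7) = 12/7 ≈ 1.7143)
Q(h) = 6/(12/7 + h) (Q(h) = (7 - 1)/(h + 12/7) = 6/(12/7 + h))
s(12)*(Q(1) + A(13, -5)) = (2 + 12³)*(42/(12 + 7*1) - 4) = (2 + 1728)*(42/(12 + 7) - 4) = 1730*(42/19 - 4) = 1730*(-34/19) = -58820/19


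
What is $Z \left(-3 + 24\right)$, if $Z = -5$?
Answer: $-105$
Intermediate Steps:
$Z \left(-3 + 24\right) = - 5 \left(-3 + 24\right) = \left(-5\right) 21 = -105$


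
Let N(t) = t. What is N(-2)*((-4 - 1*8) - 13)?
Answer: 50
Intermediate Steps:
N(-2)*((-4 - 1*8) - 13) = -2*((-4 - 1*8) - 13) = -2*((-4 - 8) - 13) = -2*(-12 - 13) = -2*(-25) = 50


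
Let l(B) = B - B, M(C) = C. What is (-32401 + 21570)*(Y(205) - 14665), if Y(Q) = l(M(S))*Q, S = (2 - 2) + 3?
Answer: 158836615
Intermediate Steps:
S = 3 (S = 0 + 3 = 3)
l(B) = 0
Y(Q) = 0 (Y(Q) = 0*Q = 0)
(-32401 + 21570)*(Y(205) - 14665) = (-32401 + 21570)*(0 - 14665) = -10831*(-14665) = 158836615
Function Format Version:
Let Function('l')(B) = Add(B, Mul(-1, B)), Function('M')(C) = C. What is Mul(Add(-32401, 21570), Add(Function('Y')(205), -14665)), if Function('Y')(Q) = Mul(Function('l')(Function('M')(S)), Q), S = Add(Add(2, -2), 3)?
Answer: 158836615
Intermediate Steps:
S = 3 (S = Add(0, 3) = 3)
Function('l')(B) = 0
Function('Y')(Q) = 0 (Function('Y')(Q) = Mul(0, Q) = 0)
Mul(Add(-32401, 21570), Add(Function('Y')(205), -14665)) = Mul(Add(-32401, 21570), Add(0, -14665)) = Mul(-10831, -14665) = 158836615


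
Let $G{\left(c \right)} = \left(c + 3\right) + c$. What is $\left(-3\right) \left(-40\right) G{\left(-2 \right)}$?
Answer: $-120$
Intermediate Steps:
$G{\left(c \right)} = 3 + 2 c$ ($G{\left(c \right)} = \left(3 + c\right) + c = 3 + 2 c$)
$\left(-3\right) \left(-40\right) G{\left(-2 \right)} = \left(-3\right) \left(-40\right) \left(3 + 2 \left(-2\right)\right) = 120 \left(3 - 4\right) = 120 \left(-1\right) = -120$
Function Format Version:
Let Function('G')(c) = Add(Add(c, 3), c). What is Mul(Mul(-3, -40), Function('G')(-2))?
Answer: -120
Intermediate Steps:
Function('G')(c) = Add(3, Mul(2, c)) (Function('G')(c) = Add(Add(3, c), c) = Add(3, Mul(2, c)))
Mul(Mul(-3, -40), Function('G')(-2)) = Mul(Mul(-3, -40), Add(3, Mul(2, -2))) = Mul(120, Add(3, -4)) = Mul(120, -1) = -120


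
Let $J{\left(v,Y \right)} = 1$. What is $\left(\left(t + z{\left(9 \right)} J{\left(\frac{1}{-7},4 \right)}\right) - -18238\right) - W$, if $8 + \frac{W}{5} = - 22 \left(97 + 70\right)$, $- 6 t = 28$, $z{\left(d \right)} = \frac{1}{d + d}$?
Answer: $\frac{659581}{18} \approx 36643.0$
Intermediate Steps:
$z{\left(d \right)} = \frac{1}{2 d}$
$t = - \frac{14}{3}$ ($t = \left(- \frac{1}{6}\right) 28 = - \frac{14}{3} \approx -4.6667$)
$W = -18410$ ($W = -40 + 5 \left(- 22 \left(97 + 70\right)\right) = -40 + 5 \left(\left(-22\right) 167\right) = -40 + 5 \left(-3674\right) = -40 - 18370 = -18410$)
$\left(\left(t + z{\left(9 \right)} J{\left(\frac{1}{-7},4 \right)}\right) - -18238\right) - W = \left(\left(- \frac{14}{3} + \frac{1}{2 \cdot 9} \cdot 1\right) - -18238\right) - -18410 = \left(\left(- \frac{14}{3} + \frac{1}{2} \cdot \frac{1}{9} \cdot 1\right) + 18238\right) + 18410 = \left(\left(- \frac{14}{3} + \frac{1}{18} \cdot 1\right) + 18238\right) + 18410 = \left(\left(- \frac{14}{3} + \frac{1}{18}\right) + 18238\right) + 18410 = \left(- \frac{83}{18} + 18238\right) + 18410 = \frac{328201}{18} + 18410 = \frac{659581}{18}$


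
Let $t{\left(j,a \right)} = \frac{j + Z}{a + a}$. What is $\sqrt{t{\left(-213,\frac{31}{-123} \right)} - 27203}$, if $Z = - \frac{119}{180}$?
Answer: $\frac{i \sqrt{92645057130}}{1860} \approx 163.64 i$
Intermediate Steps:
$Z = - \frac{119}{180}$ ($Z = \left(-119\right) \frac{1}{180} = - \frac{119}{180} \approx -0.66111$)
$t{\left(j,a \right)} = \frac{- \frac{119}{180} + j}{2 a}$ ($t{\left(j,a \right)} = \frac{j - \frac{119}{180}}{a + a} = \frac{- \frac{119}{180} + j}{2 a}$)
$\sqrt{t{\left(-213,\frac{31}{-123} \right)} - 27203} = \sqrt{\frac{-119 + 180 \left(-213\right)}{360 \frac{31}{-123}} - 27203} = \sqrt{\frac{-119 - 38340}{360 \cdot 31 \left(- \frac{1}{123}\right)} - 27203} = \sqrt{\frac{1}{360} \frac{1}{- \frac{31}{123}} \left(-38459\right) - 27203} = \sqrt{\frac{1}{360} \left(- \frac{123}{31}\right) \left(-38459\right) - 27203} = \sqrt{\frac{1576819}{3720} - 27203} = \sqrt{- \frac{99618341}{3720}} = \frac{i \sqrt{92645057130}}{1860}$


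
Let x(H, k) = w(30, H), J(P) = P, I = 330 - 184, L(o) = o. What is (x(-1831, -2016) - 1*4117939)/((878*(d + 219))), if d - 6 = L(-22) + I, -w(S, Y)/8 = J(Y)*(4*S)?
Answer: -2360179/306422 ≈ -7.7024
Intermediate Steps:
I = 146
w(S, Y) = -32*S*Y (w(S, Y) = -8*Y*4*S = -32*S*Y)
x(H, k) = -960*H (x(H, k) = -32*30*H = -960*H)
d = 130 (d = 6 + (-22 + 146) = 6 + 124 = 130)
(x(-1831, -2016) - 1*4117939)/((878*(d + 219))) = (-960*(-1831) - 1*4117939)/((878*(130 + 219))) = (1757760 - 4117939)/((878*349)) = -2360179/306422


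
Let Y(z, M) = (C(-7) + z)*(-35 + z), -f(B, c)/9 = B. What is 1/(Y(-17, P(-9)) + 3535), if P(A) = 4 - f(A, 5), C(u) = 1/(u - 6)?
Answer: 1/4423 ≈ 0.00022609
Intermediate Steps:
C(u) = 1/(-6 + u)
f(B, c) = -9*B
P(A) = 4 + 9*A (P(A) = 4 - (-9)*A = 4 + 9*A)
Y(z, M) = (-35 + z)*(-1/13 + z) (Y(z, M) = (1/(-6 - 7) + z)*(-35 + z) = (1/(-13) + z)*(-35 + z) = (-1/13 + z)*(-35 + z) = (-35 + z)*(-1/13 + z))
1/(Y(-17, P(-9)) + 3535) = 1/((35/13 + (-17)**2 - 456/13*(-17)) + 3535) = 1/((35/13 + 289 + 7752/13) + 3535) = 1/(888 + 3535) = 1/4423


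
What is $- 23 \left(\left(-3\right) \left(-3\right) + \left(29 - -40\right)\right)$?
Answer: $-1794$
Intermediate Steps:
$- 23 \left(\left(-3\right) \left(-3\right) + \left(29 - -40\right)\right) = - 23 \left(9 + \left(29 + 40\right)\right) = - 23 \left(9 + 69\right) = \left(-23\right) 78 = -1794$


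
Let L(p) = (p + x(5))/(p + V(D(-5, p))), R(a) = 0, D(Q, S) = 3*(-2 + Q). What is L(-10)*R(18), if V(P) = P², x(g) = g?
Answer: 0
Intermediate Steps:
D(Q, S) = -6 + 3*Q
L(p) = (5 + p)/(441 + p) (L(p) = (p + 5)/(p + (-6 + 3*(-5))²) = (5 + p)/(p + (-6 - 15)²) = (5 + p)/(p + (-21)²) = (5 + p)/(p + 441) = (5 + p)/(441 + p))
L(-10)*R(18) = ((5 - 10)/(441 - 10))*0 = (-5/431)*0 = ((1/431)*(-5))*0 = -5/431*0 = 0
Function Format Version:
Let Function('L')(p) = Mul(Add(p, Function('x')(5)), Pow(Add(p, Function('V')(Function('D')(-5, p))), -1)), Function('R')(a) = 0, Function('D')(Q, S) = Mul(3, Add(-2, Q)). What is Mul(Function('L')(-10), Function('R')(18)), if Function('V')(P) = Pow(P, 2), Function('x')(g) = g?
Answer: 0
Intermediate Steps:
Function('D')(Q, S) = Add(-6, Mul(3, Q))
Function('L')(p) = Mul(Pow(Add(441, p), -1), Add(5, p)) (Function('L')(p) = Mul(Add(p, 5), Pow(Add(p, Pow(Add(-6, Mul(3, -5)), 2)), -1)) = Mul(Add(5, p), Pow(Add(p, Pow(Add(-6, -15), 2)), -1)) = Mul(Add(5, p), Pow(Add(p, Pow(-21, 2)), -1)) = Mul(Add(5, p), Pow(Add(p, 441), -1)) = Mul(Add(5, p), Pow(Add(441, p), -1)) = Mul(Pow(Add(441, p), -1), Add(5, p)))
Mul(Function('L')(-10), Function('R')(18)) = Mul(Mul(Pow(Add(441, -10), -1), Add(5, -10)), 0) = Mul(Mul(Pow(431, -1), -5), 0) = Mul(Mul(Rational(1, 431), -5), 0) = Mul(Rational(-5, 431), 0) = 0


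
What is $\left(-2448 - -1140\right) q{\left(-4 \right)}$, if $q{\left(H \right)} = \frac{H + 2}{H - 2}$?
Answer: $-436$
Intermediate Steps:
$q{\left(H \right)} = \frac{2 + H}{-2 + H}$
$\left(-2448 - -1140\right) q{\left(-4 \right)} = \left(-2448 - -1140\right) \frac{2 - 4}{-2 - 4} = \left(-2448 + 1140\right) \frac{1}{-6} \left(-2\right) = - 1308 \left(\left(- \frac{1}{6}\right) \left(-2\right)\right) = \left(-1308\right) \frac{1}{3} = -436$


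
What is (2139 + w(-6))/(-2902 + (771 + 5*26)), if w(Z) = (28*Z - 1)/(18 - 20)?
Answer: -4447/4002 ≈ -1.1112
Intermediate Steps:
w(Z) = ½ - 14*Z (w(Z) = (-1 + 28*Z)/(-2) = (-1 + 28*Z)*(-½) = ½ - 14*Z)
(2139 + w(-6))/(-2902 + (771 + 5*26)) = (2139 + (½ - 14*(-6)))/(-2902 + (771 + 5*26)) = (2139 + (½ + 84))/(-2902 + (771 + 130)) = (2139 + 169/2)/(-2902 + 901) = (4447/2)/(-2001) = (4447/2)*(-1/2001) = -4447/4002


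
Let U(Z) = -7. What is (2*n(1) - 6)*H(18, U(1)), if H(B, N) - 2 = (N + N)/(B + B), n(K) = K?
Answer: -58/9 ≈ -6.4444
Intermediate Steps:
H(B, N) = 2 + N/B (H(B, N) = 2 + (N + N)/(B + B) = 2 + (2*N)/((2*B)) = 2 + (2*N)*(1/(2*B)) = 2 + N/B)
(2*n(1) - 6)*H(18, U(1)) = (2*1 - 6)*(2 - 7/18) = (2 - 6)*(2 - 7*1/18) = -4*(2 - 7/18) = -4*29/18 = -58/9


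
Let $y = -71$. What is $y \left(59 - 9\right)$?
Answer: $-3550$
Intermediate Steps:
$y \left(59 - 9\right) = - 71 \left(59 - 9\right) = \left(-71\right) 50 = -3550$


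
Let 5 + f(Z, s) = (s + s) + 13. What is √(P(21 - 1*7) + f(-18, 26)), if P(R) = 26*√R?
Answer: √(60 + 26*√14) ≈ 12.541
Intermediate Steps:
f(Z, s) = 8 + 2*s (f(Z, s) = -5 + ((s + s) + 13) = -5 + (2*s + 13) = -5 + (13 + 2*s) = 8 + 2*s)
√(P(21 - 1*7) + f(-18, 26)) = √(26*√(21 - 1*7) + (8 + 2*26)) = √(26*√(21 - 7) + (8 + 52)) = √(26*√14 + 60) = √(60 + 26*√14)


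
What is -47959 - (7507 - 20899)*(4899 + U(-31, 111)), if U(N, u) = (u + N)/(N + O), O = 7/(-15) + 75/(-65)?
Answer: 416814739889/6361 ≈ 6.5527e+7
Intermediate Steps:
O = -316/195 (O = 7*(-1/15) + 75*(-1/65) = -7/15 - 15/13 = -316/195 ≈ -1.6205)
U(N, u) = (N + u)/(-316/195 + N) (U(N, u) = (u + N)/(N - 316/195) = (N + u)/(-316/195 + N))
-47959 - (7507 - 20899)*(4899 + U(-31, 111)) = -47959 - (7507 - 20899)*(4899 + 195*(-31 + 111)/(-316 + 195*(-31))) = -47959 - (-13392)*(4899 + 195*80/(-316 - 6045)) = -47959 - (-13392)*(4899 + 195*80/(-6361)) = -47959 - (-13392)*(4899 + 195*(-1/6361)*80) = -47959 - (-13392)*(4899 - 15600/6361) = -47959 - (-13392)*31146939/6361 = -47959 - 1*(-417119807088/6361) = -47959 + 417119807088/6361 = 416814739889/6361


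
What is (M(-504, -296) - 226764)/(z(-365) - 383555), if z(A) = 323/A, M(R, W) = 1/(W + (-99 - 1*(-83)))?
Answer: 25823884685/43679344176 ≈ 0.59122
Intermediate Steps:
M(R, W) = 1/(-16 + W) (M(R, W) = 1/(W + (-99 + 83)) = 1/(W - 16) = 1/(-16 + W))
(M(-504, -296) - 226764)/(z(-365) - 383555) = (1/(-16 - 296) - 226764)/(323/(-365) - 383555) = (1/(-312) - 226764)/(323*(-1/365) - 383555) = (-1/312 - 226764)/(-323/365 - 383555) = -70750369/(312*(-139997898/365)) = -70750369/312*(-365/139997898) = 25823884685/43679344176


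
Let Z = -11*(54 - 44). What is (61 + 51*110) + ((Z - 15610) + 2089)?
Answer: -7960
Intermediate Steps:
Z = -110 (Z = -11*10 = -110)
(61 + 51*110) + ((Z - 15610) + 2089) = (61 + 51*110) + ((-110 - 15610) + 2089) = (61 + 5610) + (-15720 + 2089) = 5671 - 13631 = -7960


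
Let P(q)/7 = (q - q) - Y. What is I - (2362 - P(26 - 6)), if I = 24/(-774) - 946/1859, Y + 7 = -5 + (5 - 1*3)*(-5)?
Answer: -48148378/21801 ≈ -2208.5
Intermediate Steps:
Y = -22 (Y = -7 + (-5 + (5 - 1*3)*(-5)) = -7 + (-5 + (5 - 3)*(-5)) = -7 + (-5 + 2*(-5)) = -7 + (-5 - 10) = -7 - 15 = -22)
P(q) = 154 (P(q) = 7*((q - q) - 1*(-22)) = 7*(0 + 22) = 7*22 = 154)
I = -11770/21801 (I = 24*(-1/774) - 946*1/1859 = -4/129 - 86/169 = -11770/21801 ≈ -0.53988)
I - (2362 - P(26 - 6)) = -11770/21801 - (2362 - 1*154) = -11770/21801 - (2362 - 154) = -11770/21801 - 1*2208 = -11770/21801 - 2208 = -48148378/21801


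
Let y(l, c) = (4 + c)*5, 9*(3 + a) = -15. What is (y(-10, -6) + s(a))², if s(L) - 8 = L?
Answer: 400/9 ≈ 44.444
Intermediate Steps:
a = -14/3 (a = -3 + (⅑)*(-15) = -3 - 5/3 = -14/3 ≈ -4.6667)
y(l, c) = 20 + 5*c
s(L) = 8 + L
(y(-10, -6) + s(a))² = ((20 + 5*(-6)) + (8 - 14/3))² = ((20 - 30) + 10/3)² = (-10 + 10/3)² = (-20/3)² = 400/9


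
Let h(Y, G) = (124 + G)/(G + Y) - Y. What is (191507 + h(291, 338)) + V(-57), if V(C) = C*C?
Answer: 122318947/629 ≈ 1.9447e+5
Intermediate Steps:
V(C) = C²
h(Y, G) = -Y + (124 + G)/(G + Y) (h(Y, G) = (124 + G)/(G + Y) - Y = -Y + (124 + G)/(G + Y))
(191507 + h(291, 338)) + V(-57) = (191507 + (124 + 338 - 1*291² - 1*338*291)/(338 + 291)) + (-57)² = (191507 + (124 + 338 - 1*84681 - 98358)/629) + 3249 = (191507 + (124 + 338 - 84681 - 98358)/629) + 3249 = (191507 + (1/629)*(-182577)) + 3249 = (191507 - 182577/629) + 3249 = 120275326/629 + 3249 = 122318947/629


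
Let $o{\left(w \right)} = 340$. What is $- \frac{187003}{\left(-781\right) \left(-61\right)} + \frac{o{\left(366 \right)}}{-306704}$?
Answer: $- \frac{14342691513}{3652921316} \approx -3.9264$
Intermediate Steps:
$- \frac{187003}{\left(-781\right) \left(-61\right)} + \frac{o{\left(366 \right)}}{-306704} = - \frac{187003}{\left(-781\right) \left(-61\right)} + \frac{340}{-306704} = - \frac{187003}{47641} + 340 \left(- \frac{1}{306704}\right) = \left(-187003\right) \frac{1}{47641} - \frac{85}{76676} = - \frac{187003}{47641} - \frac{85}{76676} = - \frac{14342691513}{3652921316}$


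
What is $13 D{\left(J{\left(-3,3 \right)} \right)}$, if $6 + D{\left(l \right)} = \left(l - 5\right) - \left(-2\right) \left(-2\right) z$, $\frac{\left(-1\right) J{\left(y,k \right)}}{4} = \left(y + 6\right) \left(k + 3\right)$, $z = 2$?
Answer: $-1183$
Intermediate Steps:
$J{\left(y,k \right)} = - 4 \left(3 + k\right) \left(6 + y\right)$ ($J{\left(y,k \right)} = - 4 \left(y + 6\right) \left(k + 3\right) = - 4 \left(6 + y\right) \left(3 + k\right) = - 4 \left(3 + k\right) \left(6 + y\right)$)
$D{\left(l \right)} = -19 + l$ ($D{\left(l \right)} = -6 - \left(5 - l + \left(-2\right) \left(-2\right) 2\right) = -6 - \left(5 + 8 - l\right) = -6 + \left(\left(-5 + l\right) - 8\right) = -6 + \left(-13 + l\right) = -19 + l$)
$13 D{\left(J{\left(-3,3 \right)} \right)} = 13 \left(-19 - \left(108 - 36\right)\right) = 13 \left(-19 + \left(-72 - 72 + 36 + 36\right)\right) = 13 \left(-19 - 72\right) = 13 \left(-91\right) = -1183$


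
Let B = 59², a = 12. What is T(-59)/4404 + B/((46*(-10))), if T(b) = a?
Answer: -1277067/168820 ≈ -7.5647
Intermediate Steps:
B = 3481
T(b) = 12
T(-59)/4404 + B/((46*(-10))) = 12/4404 + 3481/((46*(-10))) = 12*(1/4404) + 3481/(-460) = 1/367 + 3481*(-1/460) = 1/367 - 3481/460 = -1277067/168820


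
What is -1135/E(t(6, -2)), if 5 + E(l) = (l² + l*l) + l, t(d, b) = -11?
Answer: -1135/226 ≈ -5.0221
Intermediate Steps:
E(l) = -5 + l + 2*l² (E(l) = -5 + ((l² + l*l) + l) = -5 + ((l² + l²) + l) = -5 + (2*l² + l) = -5 + (l + 2*l²) = -5 + l + 2*l²)
-1135/E(t(6, -2)) = -1135/(-5 - 11 + 2*(-11)²) = -1135/(-5 - 11 + 2*121) = -1135/(-5 - 11 + 242) = -1135/226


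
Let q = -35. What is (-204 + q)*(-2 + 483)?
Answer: -114959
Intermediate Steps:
(-204 + q)*(-2 + 483) = (-204 - 35)*(-2 + 483) = -239*481 = -114959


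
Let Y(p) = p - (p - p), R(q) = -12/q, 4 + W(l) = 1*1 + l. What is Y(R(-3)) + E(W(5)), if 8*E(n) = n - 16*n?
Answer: 1/4 ≈ 0.25000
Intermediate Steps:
W(l) = -3 + l (W(l) = -4 + (1*1 + l) = -4 + (1 + l) = -3 + l)
E(n) = -15*n/8 (E(n) = (n - 16*n)/8 = (-15*n)/8 = -15*n/8)
Y(p) = p (Y(p) = p - 1*0 = p + 0 = p)
Y(R(-3)) + E(W(5)) = -12/(-3) - 15*(-3 + 5)/8 = -12*(-1/3) - 15/8*2 = 4 - 15/4 = 1/4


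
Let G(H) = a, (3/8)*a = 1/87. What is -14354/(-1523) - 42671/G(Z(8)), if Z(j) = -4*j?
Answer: -16961735681/12184 ≈ -1.3921e+6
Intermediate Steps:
a = 8/261 (a = (8/3)/87 = (8/3)*(1/87) = 8/261 ≈ 0.030651)
G(H) = 8/261
-14354/(-1523) - 42671/G(Z(8)) = -14354/(-1523) - 42671/8/261 = -14354*(-1/1523) - 42671*261/8 = 14354/1523 - 11137131/8 = -16961735681/12184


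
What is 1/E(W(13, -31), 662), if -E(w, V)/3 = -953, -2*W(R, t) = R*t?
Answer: 1/2859 ≈ 0.00034977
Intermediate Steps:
W(R, t) = -R*t/2
E(w, V) = 2859 (E(w, V) = -3*(-953) = 2859)
1/E(W(13, -31), 662) = 1/2859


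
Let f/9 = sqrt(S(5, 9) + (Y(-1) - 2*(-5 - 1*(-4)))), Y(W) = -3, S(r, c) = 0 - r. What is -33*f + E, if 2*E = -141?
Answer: -141/2 - 297*I*sqrt(6) ≈ -70.5 - 727.5*I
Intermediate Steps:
E = -141/2 (E = (1/2)*(-141) = -141/2 ≈ -70.500)
S(r, c) = -r
f = 9*I*sqrt(6) (f = 9*sqrt(-1*5 + (-3 - 2*(-5 - 1*(-4)))) = 9*sqrt(-5 + (-3 - 2*(-5 + 4))) = 9*sqrt(-5 + (-3 - 2*(-1))) = 9*sqrt(-5 + (-3 + 2)) = 9*sqrt(-5 - 1) = 9*sqrt(-6) = 9*(I*sqrt(6)) = 9*I*sqrt(6) ≈ 22.045*I)
-33*f + E = -297*I*sqrt(6) - 141/2 = -141/2 - 297*I*sqrt(6)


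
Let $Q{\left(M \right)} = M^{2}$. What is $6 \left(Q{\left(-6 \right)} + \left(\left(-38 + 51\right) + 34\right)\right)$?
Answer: $498$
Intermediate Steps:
$6 \left(Q{\left(-6 \right)} + \left(\left(-38 + 51\right) + 34\right)\right) = 6 \left(\left(-6\right)^{2} + \left(\left(-38 + 51\right) + 34\right)\right) = 6 \left(36 + \left(13 + 34\right)\right) = 6 \left(36 + 47\right) = 6 \cdot 83 = 498$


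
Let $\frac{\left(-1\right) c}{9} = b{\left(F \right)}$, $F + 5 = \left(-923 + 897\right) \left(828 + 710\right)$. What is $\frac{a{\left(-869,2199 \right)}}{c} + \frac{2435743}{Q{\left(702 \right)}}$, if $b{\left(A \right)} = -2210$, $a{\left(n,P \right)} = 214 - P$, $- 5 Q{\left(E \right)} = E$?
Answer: $- \frac{103519673}{5967} \approx -17349.0$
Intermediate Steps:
$Q{\left(E \right)} = - \frac{E}{5}$
$F = -39993$ ($F = -5 + \left(-923 + 897\right) \left(828 + 710\right) = -5 - 39988 = -39993$)
$c = 19890$ ($c = \left(-9\right) \left(-2210\right) = 19890$)
$\frac{a{\left(-869,2199 \right)}}{c} + \frac{2435743}{Q{\left(702 \right)}} = \frac{214 - 2199}{19890} + \frac{2435743}{\left(- \frac{1}{5}\right) 702} = \left(214 - 2199\right) \frac{1}{19890} + \frac{2435743}{- \frac{702}{5}} = \left(-1985\right) \frac{1}{19890} + 2435743 \left(- \frac{5}{702}\right) = - \frac{397}{3978} - \frac{12178715}{702} = - \frac{103519673}{5967}$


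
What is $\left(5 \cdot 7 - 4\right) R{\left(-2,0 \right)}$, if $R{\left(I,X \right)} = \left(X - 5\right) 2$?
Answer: $-310$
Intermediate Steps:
$R{\left(I,X \right)} = -10 + 2 X$ ($R{\left(I,X \right)} = \left(-5 + X\right) 2 = -10 + 2 X$)
$\left(5 \cdot 7 - 4\right) R{\left(-2,0 \right)} = \left(5 \cdot 7 - 4\right) \left(-10 + 2 \cdot 0\right) = \left(35 - 4\right) \left(-10 + 0\right) = 31 \left(-10\right) = -310$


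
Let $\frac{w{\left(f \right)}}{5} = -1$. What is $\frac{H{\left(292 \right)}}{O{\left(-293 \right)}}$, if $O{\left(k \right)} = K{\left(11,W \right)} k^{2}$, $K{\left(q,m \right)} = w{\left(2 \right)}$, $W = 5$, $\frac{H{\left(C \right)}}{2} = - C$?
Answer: $\frac{584}{429245} \approx 0.0013605$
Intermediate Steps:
$H{\left(C \right)} = - 2 C$ ($H{\left(C \right)} = 2 \left(- C\right) = - 2 C$)
$w{\left(f \right)} = -5$ ($w{\left(f \right)} = 5 \left(-1\right) = -5$)
$K{\left(q,m \right)} = -5$
$O{\left(k \right)} = - 5 k^{2}$
$\frac{H{\left(292 \right)}}{O{\left(-293 \right)}} = \frac{\left(-2\right) 292}{\left(-5\right) \left(-293\right)^{2}} = - \frac{584}{\left(-5\right) 85849} = - \frac{584}{-429245} = \left(-584\right) \left(- \frac{1}{429245}\right) = \frac{584}{429245}$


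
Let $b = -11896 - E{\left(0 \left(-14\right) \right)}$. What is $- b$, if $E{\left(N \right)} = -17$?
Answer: $11879$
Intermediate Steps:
$b = -11879$ ($b = -11896 - -17 = -11896 + 17 = -11879$)
$- b = \left(-1\right) \left(-11879\right) = 11879$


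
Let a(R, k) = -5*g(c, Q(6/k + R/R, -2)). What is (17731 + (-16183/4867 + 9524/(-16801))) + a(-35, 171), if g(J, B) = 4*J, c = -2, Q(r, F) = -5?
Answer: 1452824725166/81770467 ≈ 17767.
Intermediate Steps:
a(R, k) = 40 (a(R, k) = -20*(-2) = -5*(-8) = 40)
(17731 + (-16183/4867 + 9524/(-16801))) + a(-35, 171) = (17731 + (-16183/4867 + 9524/(-16801))) + 40 = (17731 + (-16183*1/4867 + 9524*(-1/16801))) + 40 = (17731 + (-16183/4867 - 9524/16801)) + 40 = (17731 - 318243891/81770467) + 40 = 1449553906486/81770467 + 40 = 1452824725166/81770467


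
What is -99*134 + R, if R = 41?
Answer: -13225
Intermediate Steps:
-99*134 + R = -99*134 + 41 = -13266 + 41 = -13225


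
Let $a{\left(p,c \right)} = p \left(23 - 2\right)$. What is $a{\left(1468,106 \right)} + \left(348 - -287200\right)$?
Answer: $318376$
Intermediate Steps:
$a{\left(p,c \right)} = 21 p$ ($a{\left(p,c \right)} = p 21 = 21 p$)
$a{\left(1468,106 \right)} + \left(348 - -287200\right) = 21 \cdot 1468 + \left(348 - -287200\right) = 30828 + \left(348 + 287200\right) = 30828 + 287548 = 318376$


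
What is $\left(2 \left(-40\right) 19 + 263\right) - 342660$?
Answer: $-343917$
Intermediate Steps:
$\left(2 \left(-40\right) 19 + 263\right) - 342660 = \left(\left(-80\right) 19 + 263\right) - 342660 = \left(-1520 + 263\right) - 342660 = -1257 - 342660 = -343917$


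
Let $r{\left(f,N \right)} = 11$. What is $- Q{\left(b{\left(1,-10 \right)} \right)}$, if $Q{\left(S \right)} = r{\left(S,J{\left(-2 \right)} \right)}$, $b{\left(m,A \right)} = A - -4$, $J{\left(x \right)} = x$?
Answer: $-11$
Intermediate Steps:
$b{\left(m,A \right)} = 4 + A$ ($b{\left(m,A \right)} = A + 4 = 4 + A$)
$Q{\left(S \right)} = 11$
$- Q{\left(b{\left(1,-10 \right)} \right)} = \left(-1\right) 11 = -11$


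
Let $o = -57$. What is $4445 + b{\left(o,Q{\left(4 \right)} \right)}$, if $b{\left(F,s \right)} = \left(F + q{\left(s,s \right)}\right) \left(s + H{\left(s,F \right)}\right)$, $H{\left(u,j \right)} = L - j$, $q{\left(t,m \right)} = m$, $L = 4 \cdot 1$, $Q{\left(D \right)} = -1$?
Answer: $965$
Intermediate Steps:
$L = 4$
$H{\left(u,j \right)} = 4 - j$
$b{\left(F,s \right)} = \left(F + s\right) \left(4 + s - F\right)$ ($b{\left(F,s \right)} = \left(F + s\right) \left(s - \left(-4 + F\right)\right) = \left(F + s\right) \left(4 + s - F\right)$)
$4445 + b{\left(o,Q{\left(4 \right)} \right)} = 4445 + \left(\left(-1\right)^{2} - \left(-57\right)^{2} + 4 \left(-57\right) + 4 \left(-1\right)\right) = 4445 - 3480 = 965$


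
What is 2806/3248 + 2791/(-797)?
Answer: -3414393/1294328 ≈ -2.6380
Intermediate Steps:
2806/3248 + 2791/(-797) = 2806*(1/3248) + 2791*(-1/797) = 1403/1624 - 2791/797 = -3414393/1294328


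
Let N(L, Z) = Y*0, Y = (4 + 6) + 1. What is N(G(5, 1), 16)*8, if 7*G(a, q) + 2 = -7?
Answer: 0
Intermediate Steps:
Y = 11 (Y = 10 + 1 = 11)
G(a, q) = -9/7 (G(a, q) = -2/7 + (⅐)*(-7) = -2/7 - 1 = -9/7)
N(L, Z) = 0 (N(L, Z) = 11*0 = 0)
N(G(5, 1), 16)*8 = 0*8 = 0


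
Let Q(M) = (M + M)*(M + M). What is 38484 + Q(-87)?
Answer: 68760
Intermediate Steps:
Q(M) = 4*M**2 (Q(M) = (2*M)*(2*M) = 4*M**2)
38484 + Q(-87) = 38484 + 4*(-87)**2 = 38484 + 4*7569 = 38484 + 30276 = 68760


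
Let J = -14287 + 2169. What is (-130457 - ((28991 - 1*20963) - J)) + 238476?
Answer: 87873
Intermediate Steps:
J = -12118
(-130457 - ((28991 - 1*20963) - J)) + 238476 = (-130457 - ((28991 - 1*20963) - 1*(-12118))) + 238476 = (-130457 - ((28991 - 20963) + 12118)) + 238476 = (-130457 - (8028 + 12118)) + 238476 = (-130457 - 1*20146) + 238476 = (-130457 - 20146) + 238476 = -150603 + 238476 = 87873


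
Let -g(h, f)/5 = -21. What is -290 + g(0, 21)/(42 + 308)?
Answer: -2897/10 ≈ -289.70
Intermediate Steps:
g(h, f) = 105 (g(h, f) = -5*(-21) = 105)
-290 + g(0, 21)/(42 + 308) = -290 + 105/(42 + 308) = -290 + 105/350 = -290 + 105*(1/350) = -290 + 3/10 = -2897/10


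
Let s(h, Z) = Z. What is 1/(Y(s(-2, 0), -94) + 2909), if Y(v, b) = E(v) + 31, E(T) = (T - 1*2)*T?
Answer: 1/2940 ≈ 0.00034014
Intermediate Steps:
E(T) = T*(-2 + T) (E(T) = (T - 2)*T = (-2 + T)*T = T*(-2 + T))
Y(v, b) = 31 + v*(-2 + v) (Y(v, b) = v*(-2 + v) + 31 = 31 + v*(-2 + v))
1/(Y(s(-2, 0), -94) + 2909) = 1/((31 + 0*(-2 + 0)) + 2909) = 1/((31 + 0*(-2)) + 2909) = 1/((31 + 0) + 2909) = 1/(31 + 2909) = 1/2940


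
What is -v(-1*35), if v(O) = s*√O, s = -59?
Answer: 59*I*√35 ≈ 349.05*I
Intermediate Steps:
v(O) = -59*√O
-v(-1*35) = -(-59)*√(-1*35) = -(-59)*√(-35) = -(-59)*I*√35 = 59*I*√35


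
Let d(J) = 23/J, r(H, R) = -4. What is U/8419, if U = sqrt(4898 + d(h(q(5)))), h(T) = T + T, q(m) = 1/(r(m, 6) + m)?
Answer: 3*sqrt(2182)/16838 ≈ 0.0083226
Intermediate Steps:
q(m) = 1/(-4 + m)
h(T) = 2*T
U = 3*sqrt(2182)/2 (U = sqrt(4898 + 23/((2/(-4 + 5)))) = sqrt(4898 + 23/((2/1))) = sqrt(4898 + 23/((2*1))) = sqrt(4898 + 23/2) = sqrt(9819/2) = 3*sqrt(2182)/2 ≈ 70.068)
U/8419 = (3*sqrt(2182)/2)/8419 = (3*sqrt(2182)/2)*(1/8419) = 3*sqrt(2182)/16838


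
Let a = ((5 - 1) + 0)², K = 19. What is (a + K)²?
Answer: 1225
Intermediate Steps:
a = 16 (a = (4 + 0)² = 4² = 16)
(a + K)² = (16 + 19)² = 35² = 1225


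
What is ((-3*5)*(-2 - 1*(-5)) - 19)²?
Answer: 4096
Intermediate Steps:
((-3*5)*(-2 - 1*(-5)) - 19)² = (-15*(-2 + 5) - 19)² = (-15*3 - 19)² = (-45 - 19)² = (-64)² = 4096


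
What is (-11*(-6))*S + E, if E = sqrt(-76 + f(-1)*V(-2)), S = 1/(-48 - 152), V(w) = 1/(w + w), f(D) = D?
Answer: -33/100 + I*sqrt(303)/2 ≈ -0.33 + 8.7034*I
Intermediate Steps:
V(w) = 1/(2*w)
S = -1/200 (S = 1/(-200) = -1/200 ≈ -0.0050000)
E = I*sqrt(303)/2 (E = sqrt(-76 - 1/(2*(-2))) = sqrt(-76 - (-1)/(2*2)) = sqrt(-76 - 1*(-1/4)) = sqrt(-76 + 1/4) = sqrt(-303/4) = I*sqrt(303)/2 ≈ 8.7034*I)
(-11*(-6))*S + E = -11*(-6)*(-1/200) + I*sqrt(303)/2 = 66*(-1/200) + I*sqrt(303)/2 = -33/100 + I*sqrt(303)/2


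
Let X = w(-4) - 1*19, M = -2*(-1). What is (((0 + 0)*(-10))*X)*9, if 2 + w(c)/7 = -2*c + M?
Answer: 0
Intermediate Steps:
M = 2
w(c) = -14*c (w(c) = -14 + 7*(-2*c + 2) = -14 + 7*(2 - 2*c) = -14 + (14 - 14*c) = -14*c)
X = 37 (X = -14*(-4) - 1*19 = 56 - 19 = 37)
(((0 + 0)*(-10))*X)*9 = (((0 + 0)*(-10))*37)*9 = ((0*(-10))*37)*9 = (0*37)*9 = 0*9 = 0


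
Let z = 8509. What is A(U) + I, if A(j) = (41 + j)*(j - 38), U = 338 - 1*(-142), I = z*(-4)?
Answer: 196246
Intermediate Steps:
I = -34036 (I = 8509*(-4) = -34036)
U = 480 (U = 338 + 142 = 480)
A(j) = (-38 + j)*(41 + j) (A(j) = (41 + j)*(-38 + j) = (-38 + j)*(41 + j))
A(U) + I = (-1558 + 480² + 3*480) - 34036 = (-1558 + 230400 + 1440) - 34036 = 230282 - 34036 = 196246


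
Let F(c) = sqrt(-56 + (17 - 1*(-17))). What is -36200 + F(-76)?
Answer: -36200 + I*sqrt(22) ≈ -36200.0 + 4.6904*I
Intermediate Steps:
F(c) = I*sqrt(22) (F(c) = sqrt(-56 + (17 + 17)) = sqrt(-56 + 34) = sqrt(-22) = I*sqrt(22))
-36200 + F(-76) = -36200 + I*sqrt(22)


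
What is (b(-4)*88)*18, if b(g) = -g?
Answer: 6336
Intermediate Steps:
(b(-4)*88)*18 = (-1*(-4)*88)*18 = (4*88)*18 = 352*18 = 6336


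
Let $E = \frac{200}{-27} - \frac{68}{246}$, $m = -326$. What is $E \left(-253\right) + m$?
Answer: $\frac{1791136}{1107} \approx 1618.0$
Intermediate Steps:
$E = - \frac{8506}{1107}$ ($E = 200 \left(- \frac{1}{27}\right) - \frac{34}{123} = - \frac{200}{27} - \frac{34}{123} = - \frac{8506}{1107} \approx -7.6838$)
$E \left(-253\right) + m = \left(- \frac{8506}{1107}\right) \left(-253\right) - 326 = \frac{2152018}{1107} - 326 = \frac{1791136}{1107}$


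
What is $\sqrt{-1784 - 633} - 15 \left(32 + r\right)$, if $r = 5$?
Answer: $-555 + i \sqrt{2417} \approx -555.0 + 49.163 i$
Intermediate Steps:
$\sqrt{-1784 - 633} - 15 \left(32 + r\right) = \sqrt{-1784 - 633} - 15 \left(32 + 5\right) = \sqrt{-2417} - 15 \cdot 37 = i \sqrt{2417} - 555 = -555 + i \sqrt{2417}$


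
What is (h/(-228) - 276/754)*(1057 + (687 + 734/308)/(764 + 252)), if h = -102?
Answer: 10147064955/117973856 ≈ 86.011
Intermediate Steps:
(h/(-228) - 276/754)*(1057 + (687 + 734/308)/(764 + 252)) = (-102/(-228) - 276/754)*(1057 + (687 + 734/308)/(764 + 252)) = (-102*(-1/228) - 276*1/754)*(1057 + (687 + 734*(1/308))/1016) = (17/38 - 138/377)*(1057 + (687 + 367/154)*(1/1016)) = 1165*(1057 + (106165/154)*(1/1016))/14326 = 1165*(1057 + 106165/156464)/14326 = (1165/14326)*(165488613/156464) = 10147064955/117973856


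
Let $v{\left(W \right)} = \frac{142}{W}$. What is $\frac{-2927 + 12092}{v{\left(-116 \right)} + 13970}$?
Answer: $\frac{177190}{270063} \approx 0.65611$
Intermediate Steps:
$\frac{-2927 + 12092}{v{\left(-116 \right)} + 13970} = \frac{-2927 + 12092}{\frac{142}{-116} + 13970} = \frac{9165}{142 \left(- \frac{1}{116}\right) + 13970} = \frac{9165}{- \frac{71}{58} + 13970} = \frac{9165}{\frac{810189}{58}} = 9165 \cdot \frac{58}{810189} = \frac{177190}{270063}$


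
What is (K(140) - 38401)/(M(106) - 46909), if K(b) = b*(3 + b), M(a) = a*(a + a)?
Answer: 18381/24437 ≈ 0.75218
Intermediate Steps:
M(a) = 2*a² (M(a) = a*(2*a) = 2*a²)
(K(140) - 38401)/(M(106) - 46909) = (140*(3 + 140) - 38401)/(2*106² - 46909) = (140*143 - 38401)/(2*11236 - 46909) = (20020 - 38401)/(22472 - 46909) = -18381/(-24437) = -18381*(-1/24437) = 18381/24437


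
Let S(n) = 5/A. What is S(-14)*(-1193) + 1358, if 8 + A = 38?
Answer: 6955/6 ≈ 1159.2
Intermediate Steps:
A = 30 (A = -8 + 38 = 30)
S(n) = ⅙ (S(n) = 5/30 = 5*(1/30) = ⅙)
S(-14)*(-1193) + 1358 = (⅙)*(-1193) + 1358 = -1193/6 + 1358 = 6955/6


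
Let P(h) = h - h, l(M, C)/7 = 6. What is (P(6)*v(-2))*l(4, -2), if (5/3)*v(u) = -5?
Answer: 0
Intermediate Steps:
v(u) = -3 (v(u) = (⅗)*(-5) = -3)
l(M, C) = 42 (l(M, C) = 7*6 = 42)
P(h) = 0
(P(6)*v(-2))*l(4, -2) = (0*(-3))*42 = 0*42 = 0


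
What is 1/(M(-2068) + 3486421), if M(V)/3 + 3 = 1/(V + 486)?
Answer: 1582/5515503781 ≈ 2.8683e-7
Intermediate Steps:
M(V) = -9 + 3/(486 + V) (M(V) = -9 + 3/(V + 486) = -9 + 3/(486 + V))
1/(M(-2068) + 3486421) = 1/(3*(-1457 - 3*(-2068))/(486 - 2068) + 3486421) = 1/(3*(-1457 + 6204)/(-1582) + 3486421) = 1/(3*(-1/1582)*4747 + 3486421) = 1/(-14241/1582 + 3486421) = 1/(5515503781/1582) = 1582/5515503781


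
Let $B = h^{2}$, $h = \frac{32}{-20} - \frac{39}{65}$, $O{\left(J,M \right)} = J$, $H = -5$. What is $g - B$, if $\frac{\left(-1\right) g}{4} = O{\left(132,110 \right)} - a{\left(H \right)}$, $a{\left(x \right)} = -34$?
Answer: $- \frac{16721}{25} \approx -668.84$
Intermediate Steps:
$h = - \frac{11}{5}$ ($h = 32 \left(- \frac{1}{20}\right) - \frac{3}{5} = - \frac{8}{5} - \frac{3}{5} = - \frac{11}{5} \approx -2.2$)
$g = -664$ ($g = - 4 \left(132 - -34\right) = - 4 \left(132 + 34\right) = \left(-4\right) 166 = -664$)
$B = \frac{121}{25}$ ($B = \left(- \frac{11}{5}\right)^{2} = \frac{121}{25} \approx 4.84$)
$g - B = -664 - \frac{121}{25} = - \frac{16721}{25}$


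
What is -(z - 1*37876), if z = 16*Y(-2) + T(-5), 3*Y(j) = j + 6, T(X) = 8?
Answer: 113540/3 ≈ 37847.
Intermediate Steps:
Y(j) = 2 + j/3 (Y(j) = (j + 6)/3 = (6 + j)/3 = 2 + j/3)
z = 88/3 (z = 16*(2 + (1/3)*(-2)) + 8 = 16*(2 - 2/3) + 8 = 16*(4/3) + 8 = 64/3 + 8 = 88/3 ≈ 29.333)
-(z - 1*37876) = -(88/3 - 1*37876) = -(88/3 - 37876) = -1*(-113540/3) = 113540/3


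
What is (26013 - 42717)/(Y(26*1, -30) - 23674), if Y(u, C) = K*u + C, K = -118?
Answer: 1392/2231 ≈ 0.62394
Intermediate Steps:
Y(u, C) = C - 118*u (Y(u, C) = -118*u + C = C - 118*u)
(26013 - 42717)/(Y(26*1, -30) - 23674) = (26013 - 42717)/((-30 - 3068) - 23674) = -16704/((-30 - 118*26) - 23674) = -16704/((-30 - 3068) - 23674) = -16704/(-3098 - 23674) = -16704/(-26772) = -16704*(-1/26772) = 1392/2231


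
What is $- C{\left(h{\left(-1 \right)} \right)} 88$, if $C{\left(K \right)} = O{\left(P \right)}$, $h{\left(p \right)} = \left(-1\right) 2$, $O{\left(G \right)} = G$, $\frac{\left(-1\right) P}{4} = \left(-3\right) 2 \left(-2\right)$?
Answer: $4224$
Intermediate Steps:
$P = -48$ ($P = - 4 \left(-3\right) 2 \left(-2\right) = - 4 \left(\left(-6\right) \left(-2\right)\right) = \left(-4\right) 12 = -48$)
$h{\left(p \right)} = -2$
$C{\left(K \right)} = -48$
$- C{\left(h{\left(-1 \right)} \right)} 88 = - \left(-48\right) 88 = \left(-1\right) \left(-4224\right) = 4224$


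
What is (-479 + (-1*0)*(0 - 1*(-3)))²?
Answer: 229441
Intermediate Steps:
(-479 + (-1*0)*(0 - 1*(-3)))² = (-479 + 0*(0 + 3))² = (-479 + 0*3)² = (-479 + 0)² = (-479)² = 229441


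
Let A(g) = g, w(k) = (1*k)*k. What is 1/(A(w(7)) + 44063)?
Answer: 1/44112 ≈ 2.2670e-5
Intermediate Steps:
w(k) = k² (w(k) = k*k = k²)
1/(A(w(7)) + 44063) = 1/(7² + 44063) = 1/(49 + 44063) = 1/44112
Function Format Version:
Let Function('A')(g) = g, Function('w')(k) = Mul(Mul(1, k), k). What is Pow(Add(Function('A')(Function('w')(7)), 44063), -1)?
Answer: Rational(1, 44112) ≈ 2.2670e-5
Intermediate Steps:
Function('w')(k) = Pow(k, 2) (Function('w')(k) = Mul(k, k) = Pow(k, 2))
Pow(Add(Function('A')(Function('w')(7)), 44063), -1) = Pow(Add(Pow(7, 2), 44063), -1) = Pow(Add(49, 44063), -1) = Pow(44112, -1) = Rational(1, 44112)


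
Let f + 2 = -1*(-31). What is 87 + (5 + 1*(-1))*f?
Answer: 203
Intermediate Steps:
f = 29 (f = -2 - 1*(-31) = -2 + 31 = 29)
87 + (5 + 1*(-1))*f = 87 + (5 + 1*(-1))*29 = 87 + (5 - 1)*29 = 87 + 4*29 = 87 + 116 = 203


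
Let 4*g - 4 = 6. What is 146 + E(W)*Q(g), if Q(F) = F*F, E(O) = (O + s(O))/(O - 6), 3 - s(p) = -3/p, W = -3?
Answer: 5281/36 ≈ 146.69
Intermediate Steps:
g = 5/2 (g = 1 + (¼)*6 = 1 + 3/2 = 5/2 ≈ 2.5000)
s(p) = 3 + 3/p (s(p) = 3 - (-3)/p = 3 + 3/p)
E(O) = (3 + O + 3/O)/(-6 + O) (E(O) = (O + (3 + 3/O))/(O - 6) = (3 + O + 3/O)/(-6 + O))
Q(F) = F²
146 + E(W)*Q(g) = 146 + ((3 + (-3)² + 3*(-3))/((-3)*(-6 - 3)))*(5/2)² = 146 - ⅓*(3 + 9 - 9)/(-9)*(25/4) = 146 - ⅓*(-⅑)*3*(25/4) = 146 + (⅑)*(25/4) = 146 + 25/36 = 5281/36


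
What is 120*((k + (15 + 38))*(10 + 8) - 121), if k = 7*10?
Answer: 251160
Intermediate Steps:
k = 70
120*((k + (15 + 38))*(10 + 8) - 121) = 120*((70 + (15 + 38))*(10 + 8) - 121) = 120*((70 + 53)*18 - 121) = 120*(123*18 - 121) = 120*(2214 - 121) = 120*2093 = 251160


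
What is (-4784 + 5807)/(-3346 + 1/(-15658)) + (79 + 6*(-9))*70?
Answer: 8333582056/4762879 ≈ 1749.7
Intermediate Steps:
(-4784 + 5807)/(-3346 + 1/(-15658)) + (79 + 6*(-9))*70 = 1023/(-3346 - 1/15658) + (79 - 54)*70 = 1023/(-52391669/15658) + 25*70 = 1023*(-15658/52391669) + 1750 = -1456194/4762879 + 1750 = 8333582056/4762879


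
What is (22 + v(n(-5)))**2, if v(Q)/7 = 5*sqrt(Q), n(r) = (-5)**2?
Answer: 38809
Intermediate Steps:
n(r) = 25
v(Q) = 35*sqrt(Q) (v(Q) = 7*(5*sqrt(Q)) = 35*sqrt(Q))
(22 + v(n(-5)))**2 = (22 + 35*sqrt(25))**2 = (22 + 35*5)**2 = (22 + 175)**2 = 197**2 = 38809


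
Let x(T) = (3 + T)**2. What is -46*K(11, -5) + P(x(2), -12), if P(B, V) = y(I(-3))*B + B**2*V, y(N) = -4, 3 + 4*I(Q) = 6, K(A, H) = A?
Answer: -8106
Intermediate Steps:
I(Q) = 3/4 (I(Q) = -3/4 + (1/4)*6 = -3/4 + 3/2 = 3/4)
P(B, V) = -4*B + V*B**2 (P(B, V) = -4*B + B**2*V = -4*B + V*B**2)
-46*K(11, -5) + P(x(2), -12) = -46*11 + (3 + 2)**2*(-4 + (3 + 2)**2*(-12)) = -506 + 5**2*(-4 + 5**2*(-12)) = -506 + 25*(-4 + 25*(-12)) = -506 + 25*(-4 - 300) = -506 + 25*(-304) = -506 - 7600 = -8106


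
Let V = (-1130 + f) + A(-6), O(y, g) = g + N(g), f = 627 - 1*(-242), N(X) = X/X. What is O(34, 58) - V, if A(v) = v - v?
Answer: 320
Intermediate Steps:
N(X) = 1
f = 869 (f = 627 + 242 = 869)
O(y, g) = 1 + g (O(y, g) = g + 1 = 1 + g)
A(v) = 0
V = -261 (V = (-1130 + 869) + 0 = -261 + 0 = -261)
O(34, 58) - V = (1 + 58) - 1*(-261) = 59 + 261 = 320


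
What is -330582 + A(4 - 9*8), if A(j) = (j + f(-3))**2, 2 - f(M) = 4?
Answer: -325682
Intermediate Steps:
f(M) = -2 (f(M) = 2 - 1*4 = 2 - 4 = -2)
A(j) = (-2 + j)**2 (A(j) = (j - 2)**2 = (-2 + j)**2)
-330582 + A(4 - 9*8) = -330582 + (-2 + (4 - 9*8))**2 = -330582 + (-2 + (4 - 72))**2 = -330582 + (-2 - 68)**2 = -330582 + (-70)**2 = -330582 + 4900 = -325682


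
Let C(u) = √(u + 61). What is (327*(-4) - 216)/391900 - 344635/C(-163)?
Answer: -381/97975 + 344635*I*√102/102 ≈ -0.0038887 + 34124.0*I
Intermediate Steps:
C(u) = √(61 + u)
(327*(-4) - 216)/391900 - 344635/C(-163) = (327*(-4) - 216)/391900 - 344635/√(61 - 163) = (-1308 - 216)*(1/391900) - 344635*(-I*√102/102) = -1524*1/391900 - 344635*(-I*√102/102) = -381/97975 - (-344635)*I*√102/102 = -381/97975 + 344635*I*√102/102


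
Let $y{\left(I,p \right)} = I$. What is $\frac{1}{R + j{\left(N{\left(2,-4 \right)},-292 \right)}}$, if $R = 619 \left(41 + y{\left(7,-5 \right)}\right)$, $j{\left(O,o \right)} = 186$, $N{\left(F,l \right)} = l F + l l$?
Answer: $\frac{1}{29898} \approx 3.3447 \cdot 10^{-5}$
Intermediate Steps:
$N{\left(F,l \right)} = l^{2} + F l$ ($N{\left(F,l \right)} = F l + l^{2} = l^{2} + F l$)
$R = 29712$ ($R = 619 \left(41 + 7\right) = 619 \cdot 48 = 29712$)
$\frac{1}{R + j{\left(N{\left(2,-4 \right)},-292 \right)}} = \frac{1}{29712 + 186} = \frac{1}{29898}$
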